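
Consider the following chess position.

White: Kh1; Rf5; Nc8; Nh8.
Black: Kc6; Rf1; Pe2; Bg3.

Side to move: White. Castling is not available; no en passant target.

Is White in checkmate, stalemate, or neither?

neither

White to move; white king on h1.
In check: yes, from the black rook on f1.
King squares — g1: attacked by Rf1; g2: available; h2: attacked by Bg3.
Legal moves for White: Kg2, Rxf1.
White is in check but has 2 legal moves → neither.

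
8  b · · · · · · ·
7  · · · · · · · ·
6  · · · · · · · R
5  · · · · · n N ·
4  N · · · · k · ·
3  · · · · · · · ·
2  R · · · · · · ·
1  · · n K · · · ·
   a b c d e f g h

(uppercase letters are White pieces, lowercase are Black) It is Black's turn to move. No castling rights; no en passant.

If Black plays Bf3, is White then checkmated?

no

After Bf3: white king on d1; in check: yes, from the black bishop on f3.
White has 6 legal replies: Kd2, Kc2, Ke1, Kxc1, Nxf3, Re2.
In check but a legal move exists → not checkmate.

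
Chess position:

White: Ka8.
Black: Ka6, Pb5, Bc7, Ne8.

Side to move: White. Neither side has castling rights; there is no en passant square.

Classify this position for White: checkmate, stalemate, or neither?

White to move; white king on a8.
In check: no.
King squares — a7: attacked by Ka6; b7: attacked by Ka6; b8: attacked by Bc7.
Legal moves for White: none.
Not in check and no legal moves → stalemate.

stalemate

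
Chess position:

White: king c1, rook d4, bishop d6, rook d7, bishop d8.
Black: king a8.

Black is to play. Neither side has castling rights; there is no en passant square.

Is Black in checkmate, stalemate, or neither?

Black to move; black king on a8.
In check: no.
King squares — a7: attacked by Rd7; b7: attacked by Rd7; b8: attacked by Bd6.
Legal moves for Black: none.
Not in check and no legal moves → stalemate.

stalemate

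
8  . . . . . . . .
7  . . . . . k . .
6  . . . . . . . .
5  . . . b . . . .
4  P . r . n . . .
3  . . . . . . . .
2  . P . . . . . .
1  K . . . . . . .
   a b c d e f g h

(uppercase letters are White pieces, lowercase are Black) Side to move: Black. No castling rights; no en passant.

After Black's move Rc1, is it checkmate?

After Rc1: white king on a1; in check: yes, from the black rook on c1.
King squares — b1: attacked by Rc1; a2: attacked by Bd5; b2: own pawn.
White has no legal moves → checkmate.

yes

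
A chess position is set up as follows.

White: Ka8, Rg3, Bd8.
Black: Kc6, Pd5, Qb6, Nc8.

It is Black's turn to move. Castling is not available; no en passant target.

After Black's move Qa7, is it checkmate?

yes

After Qa7: white king on a8; in check: yes, from the black queen on a7.
King squares — a7: attacked by Nc8; b7: attacked by Kc6; b8: attacked by Qa7.
White has no legal moves → checkmate.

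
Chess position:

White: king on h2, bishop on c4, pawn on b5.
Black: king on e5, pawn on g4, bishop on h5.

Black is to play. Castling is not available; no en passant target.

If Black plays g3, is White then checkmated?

no

After g3: white king on h2; in check: yes, from the black pawn on g3.
White has 5 legal replies: Kh3, Kxg3, Kg2, Kh1, Kg1.
In check but a legal move exists → not checkmate.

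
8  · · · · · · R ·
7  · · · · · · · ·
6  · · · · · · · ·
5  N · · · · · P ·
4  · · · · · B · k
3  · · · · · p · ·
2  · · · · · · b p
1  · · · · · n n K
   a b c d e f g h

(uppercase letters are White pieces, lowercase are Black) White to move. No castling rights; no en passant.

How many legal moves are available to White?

White to move; king on h1.
In check: yes, from the black bishop on g2.
Legal moves: none.
Count: 0.

0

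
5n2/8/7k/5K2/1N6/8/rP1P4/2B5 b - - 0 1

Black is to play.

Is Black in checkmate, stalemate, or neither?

Black to move; black king on h6.
In check: no.
Legal moves for Black: Nh7, Nd7, Ng6, Ne6, Kh7, Kg7, Kh5, Ra8, Ra7, Ra6, Ra5+, Ra4, Ra3, Rxb2, Ra1.
Black has 15 legal moves and is not in check → neither.

neither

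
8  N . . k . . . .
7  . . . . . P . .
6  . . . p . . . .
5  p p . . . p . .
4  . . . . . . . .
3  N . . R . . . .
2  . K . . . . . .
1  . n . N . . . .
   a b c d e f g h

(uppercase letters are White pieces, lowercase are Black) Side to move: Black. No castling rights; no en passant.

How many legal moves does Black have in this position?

10

Black to move; king on d8.
In check: no.
Legal moves: Kc8, Ke7, Kd7, Nc3, Nxa3, Nd2, d5, f4, b4, a4.
Count: 10.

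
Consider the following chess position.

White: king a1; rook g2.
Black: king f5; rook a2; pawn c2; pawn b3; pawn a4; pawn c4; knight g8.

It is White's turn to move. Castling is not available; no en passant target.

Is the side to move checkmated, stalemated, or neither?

checkmate

White to move; white king on a1.
In check: yes, from the black rook on a2.
King squares — b1: attacked by Pc2; a2: attacked by Pb3; b2: attacked by Ra2.
Legal moves for White: none.
In check with no legal moves → checkmate.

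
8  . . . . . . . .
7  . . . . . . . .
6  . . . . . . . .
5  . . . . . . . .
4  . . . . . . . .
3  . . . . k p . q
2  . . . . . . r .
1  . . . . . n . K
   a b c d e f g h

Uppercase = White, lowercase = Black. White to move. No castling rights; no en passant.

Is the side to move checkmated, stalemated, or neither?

checkmate

White to move; white king on h1.
In check: yes, from the black queen on h3.
King squares — g1: attacked by Rg2; g2: attacked by Pf3; h2: attacked by Nf1.
Legal moves for White: none.
In check with no legal moves → checkmate.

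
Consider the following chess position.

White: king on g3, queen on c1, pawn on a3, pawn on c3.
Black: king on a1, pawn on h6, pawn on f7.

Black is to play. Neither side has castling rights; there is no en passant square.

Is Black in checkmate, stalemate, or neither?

neither

Black to move; black king on a1.
In check: yes, from the white queen on c1.
King squares — b1: attacked by Qc1; a2: available; b2: attacked by Qc1.
Legal moves for Black: Ka2.
Black is in check but has 1 legal move → neither.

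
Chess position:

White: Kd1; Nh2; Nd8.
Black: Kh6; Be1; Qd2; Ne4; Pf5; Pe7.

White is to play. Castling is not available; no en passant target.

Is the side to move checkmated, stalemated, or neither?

checkmate

White to move; white king on d1.
In check: yes, from the black queen on d2.
King squares — c1: attacked by Qd2; e1: attacked by Qd2; c2: attacked by Qd2; d2: attacked by Be1; e2: attacked by Qd2.
Legal moves for White: none.
In check with no legal moves → checkmate.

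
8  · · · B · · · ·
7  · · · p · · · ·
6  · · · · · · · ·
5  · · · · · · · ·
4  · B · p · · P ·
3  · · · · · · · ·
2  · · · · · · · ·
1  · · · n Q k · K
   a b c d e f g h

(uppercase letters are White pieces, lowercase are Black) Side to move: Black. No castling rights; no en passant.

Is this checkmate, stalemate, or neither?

checkmate

Black to move; black king on f1.
In check: yes, from the white queen on e1.
King squares — e1: attacked by Bb4; g1: attacked by Qe1; e2: attacked by Qe1; f2: attacked by Qe1; g2: attacked by Kh1.
Legal moves for Black: none.
In check with no legal moves → checkmate.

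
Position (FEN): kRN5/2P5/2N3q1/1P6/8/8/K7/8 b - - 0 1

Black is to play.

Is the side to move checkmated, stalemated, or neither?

Black to move; black king on a8.
In check: yes, from the white rook on b8.
King squares — a7: attacked by Nc6; b7: attacked by Rb8; b8: attacked by Nc6.
Legal moves for Black: none.
In check with no legal moves → checkmate.

checkmate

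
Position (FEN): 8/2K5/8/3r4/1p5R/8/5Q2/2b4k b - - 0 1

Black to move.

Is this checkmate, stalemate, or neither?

Black to move; black king on h1.
In check: yes, from the white rook on h4.
King squares — g1: attacked by Qf2; g2: attacked by Qf2; h2: attacked by Qf2.
Legal moves for Black: none.
In check with no legal moves → checkmate.

checkmate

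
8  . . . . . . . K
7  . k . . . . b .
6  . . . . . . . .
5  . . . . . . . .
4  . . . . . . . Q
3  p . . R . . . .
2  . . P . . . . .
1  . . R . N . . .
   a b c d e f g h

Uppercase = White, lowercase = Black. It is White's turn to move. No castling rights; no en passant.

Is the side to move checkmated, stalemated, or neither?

White to move; white king on h8.
In check: yes, from the black bishop on g7.
Legal moves for White: Kg8, Kh7, Kxg7.
White is in check but has 3 legal moves → neither.

neither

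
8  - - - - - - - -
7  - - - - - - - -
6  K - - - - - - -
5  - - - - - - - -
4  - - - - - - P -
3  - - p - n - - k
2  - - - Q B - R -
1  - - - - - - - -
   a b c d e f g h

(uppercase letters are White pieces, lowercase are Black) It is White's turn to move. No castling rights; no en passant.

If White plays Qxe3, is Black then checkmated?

After Qxe3: black king on h3; in check: yes, from the white queen on e3.
Black has 2 legal replies: Kh4, Kxg2.
In check but a legal move exists → not checkmate.

no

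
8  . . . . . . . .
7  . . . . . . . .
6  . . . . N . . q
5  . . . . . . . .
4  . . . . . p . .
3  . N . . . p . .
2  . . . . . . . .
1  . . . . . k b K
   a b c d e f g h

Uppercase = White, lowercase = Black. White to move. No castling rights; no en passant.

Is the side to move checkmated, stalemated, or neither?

checkmate

White to move; white king on h1.
In check: yes, from the black queen on h6.
King squares — g1: attacked by Kf1; g2: attacked by Kf1; h2: attacked by Bg1.
Legal moves for White: none.
In check with no legal moves → checkmate.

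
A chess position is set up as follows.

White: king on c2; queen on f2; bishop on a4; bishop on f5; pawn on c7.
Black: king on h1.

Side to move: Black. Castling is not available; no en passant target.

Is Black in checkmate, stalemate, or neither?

stalemate

Black to move; black king on h1.
In check: no.
King squares — g1: attacked by Qf2; g2: attacked by Qf2; h2: attacked by Qf2.
Legal moves for Black: none.
Not in check and no legal moves → stalemate.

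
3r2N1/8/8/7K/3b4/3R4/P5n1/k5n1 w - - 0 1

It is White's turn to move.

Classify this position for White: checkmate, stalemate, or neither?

neither

White to move; white king on h5.
In check: no.
Legal moves for White include: Ne7, Nh6, Nf6, Kh6, Kg6, Kg5, Kg4, Rxd4, Rh3, Rg3, Rf3, Re3, Rc3, Rb3, Ra3, Rd2, Rd1+, a3, ... (list truncated; more exist).
White has legal moves and is not in check → neither.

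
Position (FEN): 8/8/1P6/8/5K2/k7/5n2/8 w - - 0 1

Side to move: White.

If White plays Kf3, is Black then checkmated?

After Kf3: black king on a3; in check: no.
Black is not in check, so this cannot be checkmate.

no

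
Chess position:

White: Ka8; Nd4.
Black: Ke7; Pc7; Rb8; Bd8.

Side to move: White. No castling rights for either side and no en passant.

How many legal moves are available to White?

2

White to move; king on a8.
In check: yes, from the black rook on b8.
Legal moves: Kxb8, Ka7.
Count: 2.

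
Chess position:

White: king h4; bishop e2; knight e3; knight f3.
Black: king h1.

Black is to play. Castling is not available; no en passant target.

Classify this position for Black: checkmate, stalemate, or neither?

stalemate

Black to move; black king on h1.
In check: no.
King squares — g1: attacked by Nf3; g2: attacked by Ne3; h2: attacked by Nf3.
Legal moves for Black: none.
Not in check and no legal moves → stalemate.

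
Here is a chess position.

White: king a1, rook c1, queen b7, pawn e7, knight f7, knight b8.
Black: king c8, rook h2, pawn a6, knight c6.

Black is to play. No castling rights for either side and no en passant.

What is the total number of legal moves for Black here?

1

Black to move; king on c8.
In check: yes, from the white queen on b7.
Legal moves: Kxb7.
Count: 1.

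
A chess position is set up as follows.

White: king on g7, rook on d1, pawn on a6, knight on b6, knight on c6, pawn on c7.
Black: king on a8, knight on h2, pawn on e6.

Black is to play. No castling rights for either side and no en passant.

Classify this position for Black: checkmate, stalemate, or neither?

Black to move; black king on a8.
In check: yes, from the white knight on b6.
King squares — a7: attacked by Nc6; b7: attacked by Pa6; b8: attacked by Nc6.
Legal moves for Black: none.
In check with no legal moves → checkmate.

checkmate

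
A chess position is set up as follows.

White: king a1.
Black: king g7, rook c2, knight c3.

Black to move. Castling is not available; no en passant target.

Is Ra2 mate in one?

yes

After Ra2: white king on a1; in check: yes, from the black rook on a2.
King squares — b1: attacked by Nc3; a2: attacked by Nc3; b2: attacked by Ra2.
White has no legal moves → checkmate.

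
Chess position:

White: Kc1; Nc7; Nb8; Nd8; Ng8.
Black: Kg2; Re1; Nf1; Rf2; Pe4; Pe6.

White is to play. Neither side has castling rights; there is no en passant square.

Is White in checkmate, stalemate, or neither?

White to move; white king on c1.
In check: yes, from the black rook on e1.
King squares — b1: attacked by Re1; d1: attacked by Re1; b2: attacked by Rf2; c2: attacked by Rf2; d2: attacked by Nf1.
Legal moves for White: none.
In check with no legal moves → checkmate.

checkmate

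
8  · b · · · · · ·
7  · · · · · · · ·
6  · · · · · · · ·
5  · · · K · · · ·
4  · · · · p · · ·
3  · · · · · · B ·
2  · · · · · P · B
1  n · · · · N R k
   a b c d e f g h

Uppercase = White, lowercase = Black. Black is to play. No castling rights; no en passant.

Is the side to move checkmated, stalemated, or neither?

checkmate

Black to move; black king on h1.
In check: yes, from the white rook on g1.
King squares — g1: attacked by Bh2; g2: attacked by Rg1; h2: attacked by Nf1.
Legal moves for Black: none.
In check with no legal moves → checkmate.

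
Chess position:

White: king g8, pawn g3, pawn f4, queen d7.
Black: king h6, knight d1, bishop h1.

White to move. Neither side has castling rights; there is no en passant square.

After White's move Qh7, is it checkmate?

After Qh7: black king on h6; in check: yes, from the white queen on h7.
King squares — g5: attacked by Pf4; h5: attacked by Qh7; g6: attacked by Qh7; g7: attacked by Qh7; h7: attacked by Kg8.
Black has no legal moves → checkmate.

yes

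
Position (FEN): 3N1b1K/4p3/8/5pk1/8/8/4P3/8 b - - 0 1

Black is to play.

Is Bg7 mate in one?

no

After Bg7: white king on h8; in check: yes, from the black bishop on g7.
White has 3 legal replies: Kg8, Kh7, Kxg7.
In check but a legal move exists → not checkmate.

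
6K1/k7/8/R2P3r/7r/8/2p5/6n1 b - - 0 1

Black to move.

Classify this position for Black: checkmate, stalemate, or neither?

neither

Black to move; black king on a7.
In check: yes, from the white rook on a5.
King squares — a6: attacked by Ra5; b6: available; b7: available; a8: attacked by Ra5; b8: available.
Legal moves for Black: Kb8, Kb7, Kb6.
Black is in check but has 3 legal moves → neither.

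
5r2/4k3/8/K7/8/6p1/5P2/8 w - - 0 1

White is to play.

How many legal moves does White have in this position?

8

White to move; king on a5.
In check: no.
Legal moves: Kb6, Ka6, Kb5, Kb4, Ka4, fxg3, f3, f4.
Count: 8.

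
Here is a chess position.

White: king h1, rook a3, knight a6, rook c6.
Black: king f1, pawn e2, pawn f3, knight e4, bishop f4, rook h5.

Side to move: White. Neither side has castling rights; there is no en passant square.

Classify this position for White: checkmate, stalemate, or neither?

checkmate

White to move; white king on h1.
In check: yes, from the black rook on h5.
King squares — g1: attacked by Kf1; g2: attacked by Kf1; h2: attacked by Bf4.
Legal moves for White: none.
In check with no legal moves → checkmate.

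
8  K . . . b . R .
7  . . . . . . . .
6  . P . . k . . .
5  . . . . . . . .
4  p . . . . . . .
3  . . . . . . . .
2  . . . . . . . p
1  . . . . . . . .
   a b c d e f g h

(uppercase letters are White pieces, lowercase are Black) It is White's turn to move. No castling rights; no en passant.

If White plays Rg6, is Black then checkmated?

no

After Rg6: black king on e6; in check: yes, from the white rook on g6.
Black has 7 legal replies: Kf7, Ke7, Kd7, Kf5, Ke5, Kd5, Bxg6.
In check but a legal move exists → not checkmate.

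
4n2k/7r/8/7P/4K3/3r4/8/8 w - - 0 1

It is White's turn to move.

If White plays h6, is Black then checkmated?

no

After h6: black king on h8; in check: no.
Black is not in check, so this cannot be checkmate.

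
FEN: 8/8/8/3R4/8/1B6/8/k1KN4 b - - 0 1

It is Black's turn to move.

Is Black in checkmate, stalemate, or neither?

Black to move; black king on a1.
In check: no.
King squares — b1: attacked by Kc1; a2: attacked by Bb3; b2: attacked by Kc1.
Legal moves for Black: none.
Not in check and no legal moves → stalemate.

stalemate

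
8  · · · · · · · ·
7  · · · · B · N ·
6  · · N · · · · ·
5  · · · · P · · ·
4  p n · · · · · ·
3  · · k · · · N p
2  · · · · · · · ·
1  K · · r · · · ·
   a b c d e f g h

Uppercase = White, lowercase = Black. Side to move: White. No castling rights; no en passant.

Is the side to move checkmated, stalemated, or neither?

checkmate

White to move; white king on a1.
In check: yes, from the black rook on d1.
King squares — b1: attacked by Rd1; a2: attacked by Nb4; b2: attacked by Kc3.
Legal moves for White: none.
In check with no legal moves → checkmate.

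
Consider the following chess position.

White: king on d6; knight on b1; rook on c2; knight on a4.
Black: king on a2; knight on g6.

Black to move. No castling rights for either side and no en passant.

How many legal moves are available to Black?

Black to move; king on a2.
In check: yes, from the white rook on c2.
Legal moves: Kb3, Kxb1, Ka1.
Count: 3.

3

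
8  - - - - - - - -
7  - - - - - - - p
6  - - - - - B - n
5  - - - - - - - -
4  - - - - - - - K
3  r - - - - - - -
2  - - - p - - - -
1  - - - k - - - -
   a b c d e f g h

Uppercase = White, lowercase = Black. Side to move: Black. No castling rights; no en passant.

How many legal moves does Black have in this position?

Black to move; king on d1.
In check: no.
Legal moves: Ng8, Nf7, Nf5+, Ng4, Ra8, Ra7, Ra6, Ra5, Ra4+, Rh3+, Rg3, Rf3, Re3, Rd3, Rc3, Rb3, Ra2, Ra1, Ke2, Kc2, Ke1, Kc1.
Count: 22.

22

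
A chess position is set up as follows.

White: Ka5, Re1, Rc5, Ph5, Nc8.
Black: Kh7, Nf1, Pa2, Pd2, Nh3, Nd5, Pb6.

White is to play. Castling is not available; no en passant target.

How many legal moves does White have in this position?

White to move; king on a5.
In check: yes, from the black pawn on b6.
Legal moves: Ka6, Kb5, Ka4, Nxb6.
Count: 4.

4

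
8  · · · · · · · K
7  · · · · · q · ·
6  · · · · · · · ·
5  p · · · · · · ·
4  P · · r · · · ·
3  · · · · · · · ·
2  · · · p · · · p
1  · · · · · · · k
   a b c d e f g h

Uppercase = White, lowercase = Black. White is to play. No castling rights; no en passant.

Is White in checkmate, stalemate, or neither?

White to move; white king on h8.
In check: no.
King squares — g7: attacked by Qf7; h7: attacked by Qf7; g8: attacked by Qf7.
Legal moves for White: none.
Not in check and no legal moves → stalemate.

stalemate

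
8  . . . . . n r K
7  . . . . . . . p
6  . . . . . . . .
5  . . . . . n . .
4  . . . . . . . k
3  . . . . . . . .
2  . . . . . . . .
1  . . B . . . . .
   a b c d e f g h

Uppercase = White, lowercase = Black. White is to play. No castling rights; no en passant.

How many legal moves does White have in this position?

1

White to move; king on h8.
In check: yes, from the black rook on g8.
Legal moves: Kxg8.
Count: 1.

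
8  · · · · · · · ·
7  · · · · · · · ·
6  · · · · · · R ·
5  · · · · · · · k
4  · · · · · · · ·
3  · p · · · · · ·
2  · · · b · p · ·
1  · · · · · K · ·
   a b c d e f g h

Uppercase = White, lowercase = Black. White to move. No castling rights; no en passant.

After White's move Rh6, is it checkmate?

no

After Rh6: black king on h5; in check: yes, from the white rook on h6.
Black has 4 legal replies: Kxh6, Kg5, Kg4, Bxh6.
In check but a legal move exists → not checkmate.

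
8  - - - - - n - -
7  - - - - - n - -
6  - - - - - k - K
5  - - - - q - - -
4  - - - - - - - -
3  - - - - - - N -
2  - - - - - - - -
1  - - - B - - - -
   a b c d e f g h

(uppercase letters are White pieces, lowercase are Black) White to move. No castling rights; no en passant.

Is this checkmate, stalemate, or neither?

checkmate

White to move; white king on h6.
In check: yes, from the black knight on f7.
King squares — g5: attacked by Qe5; h5: attacked by Qe5; g6: attacked by Kf6; g7: attacked by Kf6; h7: attacked by Nf8.
Legal moves for White: none.
In check with no legal moves → checkmate.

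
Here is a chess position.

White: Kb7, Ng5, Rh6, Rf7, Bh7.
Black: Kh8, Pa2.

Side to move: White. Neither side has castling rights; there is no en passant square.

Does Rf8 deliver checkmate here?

After Rf8: black king on h8; in check: yes, from the white rook on f8.
Black has 1 legal reply: Kg7.
In check but a legal move exists → not checkmate.

no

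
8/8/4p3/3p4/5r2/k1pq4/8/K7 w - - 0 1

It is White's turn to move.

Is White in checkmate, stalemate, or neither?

White to move; white king on a1.
In check: no.
King squares — b1: attacked by Qd3; a2: attacked by Ka3; b2: attacked by Ka3.
Legal moves for White: none.
Not in check and no legal moves → stalemate.

stalemate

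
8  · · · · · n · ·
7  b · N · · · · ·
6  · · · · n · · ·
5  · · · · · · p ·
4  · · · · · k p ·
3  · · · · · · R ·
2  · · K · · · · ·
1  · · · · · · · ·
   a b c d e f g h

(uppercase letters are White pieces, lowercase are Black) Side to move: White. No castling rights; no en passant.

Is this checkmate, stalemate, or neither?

White to move; white king on c2.
In check: no.
Legal moves for White include: Ne8, Na8, Nxe6+, Na6, Nd5+, Nb5, Rxg4+, Rh3, Rf3+, Re3, Rd3, Rc3, Rb3, Ra3, Rg2, Rg1, Kd3, Kc3, ... (list truncated; more exist).
White has legal moves and is not in check → neither.

neither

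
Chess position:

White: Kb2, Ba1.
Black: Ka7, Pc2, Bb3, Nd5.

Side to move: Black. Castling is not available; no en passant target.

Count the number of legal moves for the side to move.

20

Black to move; king on a7.
In check: no.
Legal moves: Kb8, Ka8, Kb7, Kb6, Ka6, Ne7, Nc7, Nf6, Nb6, Nf4, Nb4, Ne3, Nc3, Bc4, Ba4, Ba2, c1=Q+, c1=R, c1=B+, c1=N.
Count: 20.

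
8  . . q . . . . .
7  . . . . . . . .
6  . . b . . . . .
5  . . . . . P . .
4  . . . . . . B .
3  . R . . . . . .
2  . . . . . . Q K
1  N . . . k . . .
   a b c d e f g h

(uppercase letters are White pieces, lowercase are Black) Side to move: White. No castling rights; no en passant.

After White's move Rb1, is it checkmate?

After Rb1: black king on e1; in check: yes, from the white rook on b1.
King squares — d1: attacked by Rb1; f1: attacked by Rb1; d2: attacked by Qg2; e2: attacked by Qg2; f2: attacked by Qg2.
Black has no legal moves → checkmate.

yes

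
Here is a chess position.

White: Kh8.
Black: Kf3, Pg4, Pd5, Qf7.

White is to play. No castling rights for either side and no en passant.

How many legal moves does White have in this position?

White to move; king on h8.
In check: no.
Legal moves: none.
Count: 0.

0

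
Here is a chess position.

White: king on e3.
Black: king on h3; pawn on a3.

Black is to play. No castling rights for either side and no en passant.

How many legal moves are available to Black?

Black to move; king on h3.
In check: no.
Legal moves: Kh4, Kg4, Kg3, Kh2, Kg2, a2.
Count: 6.

6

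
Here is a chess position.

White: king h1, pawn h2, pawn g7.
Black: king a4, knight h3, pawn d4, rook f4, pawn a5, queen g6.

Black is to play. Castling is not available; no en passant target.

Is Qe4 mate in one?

yes

After Qe4: white king on h1; in check: yes, from the black queen on e4.
King squares — g1: attacked by Nh3; g2: attacked by Qe4; h2: own pawn.
White has no legal moves → checkmate.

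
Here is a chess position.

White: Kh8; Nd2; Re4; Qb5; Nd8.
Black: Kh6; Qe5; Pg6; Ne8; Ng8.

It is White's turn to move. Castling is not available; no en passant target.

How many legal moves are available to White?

3

White to move; king on h8.
In check: yes, from the black queen on e5.
Legal moves: Kxg8, Qxe5, Rxe5.
Count: 3.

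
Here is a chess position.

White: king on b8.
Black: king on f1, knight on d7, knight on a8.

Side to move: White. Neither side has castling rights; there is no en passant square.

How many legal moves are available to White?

White to move; king on b8.
In check: yes, from the black knight on d7.
Legal moves: Kc8, Kxa8, Kb7, Ka7.
Count: 4.

4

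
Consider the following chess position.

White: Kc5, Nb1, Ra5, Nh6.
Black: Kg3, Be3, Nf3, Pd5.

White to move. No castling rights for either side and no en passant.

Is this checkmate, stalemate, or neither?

neither

White to move; white king on c5.
In check: yes, from the black bishop on e3.
Legal moves for White: Kd6, Kc6, Kxd5, Kb5, Kb4.
White is in check but has 5 legal moves → neither.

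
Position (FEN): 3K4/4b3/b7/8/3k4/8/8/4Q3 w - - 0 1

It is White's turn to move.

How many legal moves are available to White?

5

White to move; king on d8.
In check: yes, from the black bishop on e7.
Legal moves: Ke8, Kxe7, Kd7, Kc7, Qxe7.
Count: 5.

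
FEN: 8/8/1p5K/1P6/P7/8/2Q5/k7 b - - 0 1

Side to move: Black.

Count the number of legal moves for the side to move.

Black to move; king on a1.
In check: no.
Legal moves: none.
Count: 0.

0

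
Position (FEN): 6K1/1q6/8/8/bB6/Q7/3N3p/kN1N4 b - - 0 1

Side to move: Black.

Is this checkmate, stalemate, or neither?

Black to move; black king on a1.
In check: yes, from the white queen on a3.
King squares — b1: attacked by Nd2; a2: attacked by Qa3; b2: attacked by Nd1.
Legal moves for Black: none.
In check with no legal moves → checkmate.

checkmate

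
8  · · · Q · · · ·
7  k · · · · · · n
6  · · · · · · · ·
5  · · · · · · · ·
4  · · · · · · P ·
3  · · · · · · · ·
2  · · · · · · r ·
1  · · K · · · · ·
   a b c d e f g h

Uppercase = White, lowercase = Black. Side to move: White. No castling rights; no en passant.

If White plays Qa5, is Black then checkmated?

After Qa5: black king on a7; in check: yes, from the white queen on a5.
Black has 2 legal replies: Kb8, Kb7.
In check but a legal move exists → not checkmate.

no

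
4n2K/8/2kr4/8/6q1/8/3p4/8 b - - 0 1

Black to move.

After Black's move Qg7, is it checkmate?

After Qg7: white king on h8; in check: yes, from the black queen on g7.
King squares — g7: attacked by Ne8; h7: attacked by Qg7; g8: attacked by Qg7.
White has no legal moves → checkmate.

yes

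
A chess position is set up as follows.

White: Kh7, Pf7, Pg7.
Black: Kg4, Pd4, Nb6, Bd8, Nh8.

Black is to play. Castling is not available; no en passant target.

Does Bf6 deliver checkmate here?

After Bf6: white king on h7; in check: no.
White is not in check, so this cannot be checkmate.

no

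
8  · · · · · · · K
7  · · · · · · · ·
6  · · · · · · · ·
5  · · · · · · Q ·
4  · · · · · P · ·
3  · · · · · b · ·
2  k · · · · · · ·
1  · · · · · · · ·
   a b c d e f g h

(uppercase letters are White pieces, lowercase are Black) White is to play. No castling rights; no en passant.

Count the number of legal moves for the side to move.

23

White to move; king on h8.
In check: no.
Legal moves: Kg8, Kh7, Kg7, Qg8+, Qd8, Qg7, Qe7, Qh6, Qg6, Qf6, Qh5, Qf5, Qe5, Qd5+, Qc5, Qb5, Qa5+, Qh4, Qg4, Qg3, Qg2+, Qg1, f5.
Count: 23.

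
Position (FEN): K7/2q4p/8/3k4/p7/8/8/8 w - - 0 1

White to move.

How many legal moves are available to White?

White to move; king on a8.
In check: no.
Legal moves: none.
Count: 0.

0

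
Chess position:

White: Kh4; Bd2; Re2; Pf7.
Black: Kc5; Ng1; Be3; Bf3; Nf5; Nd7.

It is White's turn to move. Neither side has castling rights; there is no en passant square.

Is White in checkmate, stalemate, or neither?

White to move; white king on h4.
In check: yes, from the black knight on f5.
King squares — g3: attacked by Nf5; h3: attacked by Ng1; g4: attacked by Bf3; g5: attacked by Be3; h5: attacked by Bf3.
Legal moves for White: none.
In check with no legal moves → checkmate.

checkmate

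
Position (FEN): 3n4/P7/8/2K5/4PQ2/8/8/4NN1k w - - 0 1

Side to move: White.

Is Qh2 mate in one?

After Qh2: black king on h1; in check: yes, from the white queen on h2.
King squares — g1: attacked by Qh2; g2: attacked by Ne1; h2: attacked by Nf1.
Black has no legal moves → checkmate.

yes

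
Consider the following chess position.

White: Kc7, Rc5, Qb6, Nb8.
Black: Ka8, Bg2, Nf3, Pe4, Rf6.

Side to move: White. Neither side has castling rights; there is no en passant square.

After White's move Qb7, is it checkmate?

After Qb7: black king on a8; in check: yes, from the white queen on b7.
King squares — a7: attacked by Qb7; b7: attacked by Kc7; b8: attacked by Qb7.
Black has no legal moves → checkmate.

yes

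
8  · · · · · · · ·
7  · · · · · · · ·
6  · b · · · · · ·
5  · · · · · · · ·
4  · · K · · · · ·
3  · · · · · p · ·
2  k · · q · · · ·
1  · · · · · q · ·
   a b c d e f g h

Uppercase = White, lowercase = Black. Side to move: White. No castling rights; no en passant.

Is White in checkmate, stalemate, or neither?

checkmate

White to move; white king on c4.
In check: yes, from the black queen on f1.
King squares — b3: attacked by Ka2; c3: attacked by Qd2; d3: attacked by Qf1; b4: attacked by Qd2; d4: attacked by Qd2; b5: attacked by Qf1; c5: attacked by Bb6; d5: attacked by Qd2.
Legal moves for White: none.
In check with no legal moves → checkmate.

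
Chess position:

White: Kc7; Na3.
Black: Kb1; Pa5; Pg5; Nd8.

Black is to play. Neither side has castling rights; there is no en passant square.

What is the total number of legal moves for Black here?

4

Black to move; king on b1.
In check: yes, from the white knight on a3.
Legal moves: Kb2, Ka2, Kc1, Ka1.
Count: 4.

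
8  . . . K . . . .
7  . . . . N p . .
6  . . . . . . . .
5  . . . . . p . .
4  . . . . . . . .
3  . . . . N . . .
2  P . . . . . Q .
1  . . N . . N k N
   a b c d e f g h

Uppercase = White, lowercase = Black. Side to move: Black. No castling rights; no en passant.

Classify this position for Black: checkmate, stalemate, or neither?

Black to move; black king on g1.
In check: yes, from the white queen on g2.
King squares — f1: attacked by Qg2; h1: attacked by Qg2; f2: attacked by Nh1; g2: attacked by Ne3; h2: attacked by Nf1.
Legal moves for Black: none.
In check with no legal moves → checkmate.

checkmate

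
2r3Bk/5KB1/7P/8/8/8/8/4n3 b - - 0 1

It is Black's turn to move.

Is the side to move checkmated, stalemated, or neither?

Black to move; black king on h8.
In check: yes, from the white bishop on g7.
King squares — g7: attacked by Ph6; h7: attacked by Bg8; g8: attacked by Kf7.
Legal moves for Black: none.
In check with no legal moves → checkmate.

checkmate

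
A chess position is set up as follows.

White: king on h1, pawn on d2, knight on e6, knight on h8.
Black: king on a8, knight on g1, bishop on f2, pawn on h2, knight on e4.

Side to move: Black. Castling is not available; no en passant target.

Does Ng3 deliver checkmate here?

After Ng3: white king on h1; in check: yes, from the black knight on g3.
White has 2 legal replies: Kxh2, Kg2.
In check but a legal move exists → not checkmate.

no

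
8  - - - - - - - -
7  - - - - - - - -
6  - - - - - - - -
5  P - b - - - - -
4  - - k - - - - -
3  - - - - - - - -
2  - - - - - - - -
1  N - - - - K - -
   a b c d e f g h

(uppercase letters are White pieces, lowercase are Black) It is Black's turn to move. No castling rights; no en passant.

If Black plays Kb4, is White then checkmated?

After Kb4: white king on f1; in check: no.
White is not in check, so this cannot be checkmate.

no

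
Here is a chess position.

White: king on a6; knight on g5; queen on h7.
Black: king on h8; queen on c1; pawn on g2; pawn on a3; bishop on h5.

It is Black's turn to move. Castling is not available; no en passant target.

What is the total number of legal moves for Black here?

0

Black to move; king on h8.
In check: yes, from the white queen on h7.
Legal moves: none.
Count: 0.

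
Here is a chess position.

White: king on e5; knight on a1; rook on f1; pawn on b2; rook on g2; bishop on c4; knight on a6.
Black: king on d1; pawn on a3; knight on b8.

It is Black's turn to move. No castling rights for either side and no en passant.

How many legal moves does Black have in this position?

0

Black to move; king on d1.
In check: yes, from the white rook on f1.
Legal moves: none.
Count: 0.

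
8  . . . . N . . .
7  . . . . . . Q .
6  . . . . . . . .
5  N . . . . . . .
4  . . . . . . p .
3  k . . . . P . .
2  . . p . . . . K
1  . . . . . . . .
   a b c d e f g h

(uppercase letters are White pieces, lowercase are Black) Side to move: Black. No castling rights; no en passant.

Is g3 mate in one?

no

After g3: white king on h2; in check: yes, from the black pawn on g3.
White has 6 legal replies: Kh3, Kxg3, Kg2, Kh1, Kg1, Qxg3.
In check but a legal move exists → not checkmate.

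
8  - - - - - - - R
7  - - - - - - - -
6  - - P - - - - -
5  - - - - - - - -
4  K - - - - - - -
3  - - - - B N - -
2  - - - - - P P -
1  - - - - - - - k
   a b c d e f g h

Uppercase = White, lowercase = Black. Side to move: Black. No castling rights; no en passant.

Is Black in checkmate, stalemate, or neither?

Black to move; black king on h1.
In check: yes, from the white rook on h8.
King squares — g1: attacked by Nf3; g2: available; h2: attacked by Nf3.
Legal moves for Black: Kxg2.
Black is in check but has 1 legal move → neither.

neither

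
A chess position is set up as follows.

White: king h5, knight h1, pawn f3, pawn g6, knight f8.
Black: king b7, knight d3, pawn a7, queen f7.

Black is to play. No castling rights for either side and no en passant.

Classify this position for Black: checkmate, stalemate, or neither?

Black to move; black king on b7.
In check: no.
Legal moves for Black include: Qg8, Qxf8, Qe8, Qh7+, Qg7, Qe7, Qd7, Qc7, Qxg6+, Qf6, Qe6, Qf5+, Qd5+, Qf4, Qc4, Qxf3+, Qb3, Qa2, ... (list truncated; more exist).
Black has legal moves and is not in check → neither.

neither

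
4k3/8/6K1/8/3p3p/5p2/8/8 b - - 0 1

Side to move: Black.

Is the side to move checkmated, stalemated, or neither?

neither

Black to move; black king on e8.
In check: no.
Legal moves for Black: Kf8, Kd8, Ke7, Kd7, h3, d3, f2.
Black has 7 legal moves and is not in check → neither.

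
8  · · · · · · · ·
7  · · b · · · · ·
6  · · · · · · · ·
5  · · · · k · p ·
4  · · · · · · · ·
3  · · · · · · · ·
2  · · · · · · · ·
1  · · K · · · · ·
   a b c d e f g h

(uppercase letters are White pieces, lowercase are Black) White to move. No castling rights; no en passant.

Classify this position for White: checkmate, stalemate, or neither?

White to move; white king on c1.
In check: no.
Legal moves for White: Kd2, Kc2, Kb2, Kd1, Kb1.
White has 5 legal moves and is not in check → neither.

neither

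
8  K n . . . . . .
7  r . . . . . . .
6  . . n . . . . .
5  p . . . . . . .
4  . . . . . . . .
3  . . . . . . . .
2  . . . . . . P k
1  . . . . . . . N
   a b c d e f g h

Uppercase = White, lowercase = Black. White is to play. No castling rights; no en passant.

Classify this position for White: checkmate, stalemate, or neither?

White to move; white king on a8.
In check: yes, from the black rook on a7.
King squares — a7: attacked by Nc6; b7: attacked by Ra7; b8: attacked by Nc6.
Legal moves for White: none.
In check with no legal moves → checkmate.

checkmate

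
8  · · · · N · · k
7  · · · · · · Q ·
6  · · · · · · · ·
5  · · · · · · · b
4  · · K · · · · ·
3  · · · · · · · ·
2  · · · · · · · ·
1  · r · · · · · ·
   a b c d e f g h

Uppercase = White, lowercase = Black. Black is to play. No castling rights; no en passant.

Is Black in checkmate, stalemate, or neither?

Black to move; black king on h8.
In check: yes, from the white queen on g7.
King squares — g7: attacked by Ne8; h7: attacked by Qg7; g8: attacked by Qg7.
Legal moves for Black: none.
In check with no legal moves → checkmate.

checkmate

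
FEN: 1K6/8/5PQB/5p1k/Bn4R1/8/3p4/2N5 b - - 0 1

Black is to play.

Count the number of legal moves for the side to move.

0

Black to move; king on h5.
In check: yes, from the white queen on g6.
Legal moves: none.
Count: 0.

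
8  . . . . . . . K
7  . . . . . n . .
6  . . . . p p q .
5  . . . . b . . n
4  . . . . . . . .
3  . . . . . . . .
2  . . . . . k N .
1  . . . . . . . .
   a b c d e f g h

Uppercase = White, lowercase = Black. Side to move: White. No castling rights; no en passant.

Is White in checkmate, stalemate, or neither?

checkmate

White to move; white king on h8.
In check: yes, from the black knight on f7.
King squares — g7: attacked by Nh5; h7: attacked by Qg6; g8: attacked by Qg6.
Legal moves for White: none.
In check with no legal moves → checkmate.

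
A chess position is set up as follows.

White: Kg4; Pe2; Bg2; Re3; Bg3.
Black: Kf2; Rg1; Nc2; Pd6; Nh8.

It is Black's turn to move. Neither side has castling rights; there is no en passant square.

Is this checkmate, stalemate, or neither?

Black to move; black king on f2.
In check: yes, from the white bishop on g3.
Legal moves for Black: Kxe3, Kxg2.
Black is in check but has 2 legal moves → neither.

neither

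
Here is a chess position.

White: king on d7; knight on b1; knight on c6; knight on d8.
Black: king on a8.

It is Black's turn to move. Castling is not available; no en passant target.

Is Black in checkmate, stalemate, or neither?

Black to move; black king on a8.
In check: no.
King squares — a7: attacked by Nc6; b7: attacked by Nd8; b8: attacked by Nc6.
Legal moves for Black: none.
Not in check and no legal moves → stalemate.

stalemate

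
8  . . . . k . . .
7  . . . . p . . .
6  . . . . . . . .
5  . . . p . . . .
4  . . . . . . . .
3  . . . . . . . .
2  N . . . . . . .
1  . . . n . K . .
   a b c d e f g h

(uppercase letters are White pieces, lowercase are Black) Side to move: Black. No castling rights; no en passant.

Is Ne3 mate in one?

After Ne3: white king on f1; in check: yes, from the black knight on e3.
White has 4 legal replies: Kf2, Ke2, Kg1, Ke1.
In check but a legal move exists → not checkmate.

no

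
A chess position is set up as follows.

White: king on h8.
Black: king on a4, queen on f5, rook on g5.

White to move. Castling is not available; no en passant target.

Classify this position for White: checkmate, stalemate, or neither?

White to move; white king on h8.
In check: no.
King squares — g7: attacked by Rg5; h7: attacked by Qf5; g8: attacked by Rg5.
Legal moves for White: none.
Not in check and no legal moves → stalemate.

stalemate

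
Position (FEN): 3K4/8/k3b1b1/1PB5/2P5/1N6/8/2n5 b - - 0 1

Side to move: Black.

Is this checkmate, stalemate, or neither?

neither

Black to move; black king on a6.
In check: yes, from the white pawn on b5.
King squares — a5: attacked by Nb3; b5: attacked by Pc4; b6: attacked by Bc5; a7: attacked by Bc5; b7: available.
Legal moves for Black: Kb7.
Black is in check but has 1 legal move → neither.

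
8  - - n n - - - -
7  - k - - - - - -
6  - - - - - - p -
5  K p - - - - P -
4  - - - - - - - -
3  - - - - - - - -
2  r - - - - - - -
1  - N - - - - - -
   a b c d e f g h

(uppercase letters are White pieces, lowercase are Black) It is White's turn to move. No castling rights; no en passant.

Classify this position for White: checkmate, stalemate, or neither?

neither

White to move; white king on a5.
In check: yes, from the black rook on a2.
King squares — a4: attacked by Ra2; b4: available; b5: available; a6: attacked by Ra2; b6: attacked by Kb7.
Legal moves for White: Kxb5, Kb4, Na3.
White is in check but has 3 legal moves → neither.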